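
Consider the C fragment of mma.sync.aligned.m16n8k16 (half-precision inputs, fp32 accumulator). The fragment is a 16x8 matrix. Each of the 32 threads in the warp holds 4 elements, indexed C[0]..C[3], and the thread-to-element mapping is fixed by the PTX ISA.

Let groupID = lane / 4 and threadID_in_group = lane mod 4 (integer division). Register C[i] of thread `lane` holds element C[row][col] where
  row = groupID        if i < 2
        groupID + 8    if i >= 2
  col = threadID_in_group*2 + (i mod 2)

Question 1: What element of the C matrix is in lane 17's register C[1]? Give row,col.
4,3

lane 17: gr=4 (17/4), th=1 (17%4)
i=1: r=4+0=4, c=1*2+1=3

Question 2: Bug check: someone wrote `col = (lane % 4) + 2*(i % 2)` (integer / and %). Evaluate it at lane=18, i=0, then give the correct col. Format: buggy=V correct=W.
buggy=2 correct=4

`(lane % 4) + 2*(i % 2)`[18,0]->2
lane 18->18/4=4, 18 mod 4=2
i=0  r:4+0->4  c:2·2+0->4
col: 2 vs 4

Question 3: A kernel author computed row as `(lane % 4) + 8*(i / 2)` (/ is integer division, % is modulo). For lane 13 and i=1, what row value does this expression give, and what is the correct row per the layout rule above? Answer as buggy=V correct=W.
`(lane % 4) + 8*(i / 2)`[13,1]=>1
13: grp=3,tig=1
[1] (3+0,1*2+1) = (3,3)
row: 1 vs 3

buggy=1 correct=3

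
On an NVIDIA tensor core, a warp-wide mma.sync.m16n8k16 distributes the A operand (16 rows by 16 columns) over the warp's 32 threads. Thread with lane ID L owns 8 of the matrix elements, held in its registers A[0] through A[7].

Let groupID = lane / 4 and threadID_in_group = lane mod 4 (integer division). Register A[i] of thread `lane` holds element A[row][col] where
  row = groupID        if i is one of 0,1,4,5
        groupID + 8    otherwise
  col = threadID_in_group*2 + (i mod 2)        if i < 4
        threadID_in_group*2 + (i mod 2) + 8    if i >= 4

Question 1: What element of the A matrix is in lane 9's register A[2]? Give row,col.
10,2

lane 9→9/4=2, 9 mod 4=1
i=2  r:2+8→10  c:2·1+0+0→2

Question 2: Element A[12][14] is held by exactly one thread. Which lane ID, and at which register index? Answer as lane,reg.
r: 12->gid=4,r8=1  c: 14->c8=1,tid=3,i&1=0
L=4*4+3=19  i=1*4+1*2+0=6

19,6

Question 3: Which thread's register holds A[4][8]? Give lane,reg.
r:4=>grp=4,rB=0  c:8=>cB=1,tig=0,lo=0
L=4*4+0=16  i=1*4+0*2+0=4

16,4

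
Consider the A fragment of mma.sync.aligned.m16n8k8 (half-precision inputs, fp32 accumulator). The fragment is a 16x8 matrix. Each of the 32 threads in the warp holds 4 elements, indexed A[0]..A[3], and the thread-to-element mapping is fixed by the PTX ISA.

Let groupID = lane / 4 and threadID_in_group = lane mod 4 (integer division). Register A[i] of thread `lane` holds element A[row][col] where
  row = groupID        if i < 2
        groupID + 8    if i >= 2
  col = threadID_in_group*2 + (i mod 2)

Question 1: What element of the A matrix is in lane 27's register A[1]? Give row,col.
L=27->g=27>>2=6, t=27&3=3
[1]->row 6+0=6  col 3·2+1=7

6,7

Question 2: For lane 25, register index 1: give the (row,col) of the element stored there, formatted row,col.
6,3

L=25→G=25>>2=6, T=25&3=1
[1]→row 6+0=6  col 1·2+1=3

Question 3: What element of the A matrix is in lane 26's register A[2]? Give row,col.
14,4

L=26→G=26>>2=6, T=26&3=2
[2]→row 6+8=14  col 2·2+0=4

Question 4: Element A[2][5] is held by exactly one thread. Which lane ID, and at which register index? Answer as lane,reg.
10,1

r=2→G=2,rhi=0  c=5→T=2,p=1
L=2*4+2=10  i=0*2+1=1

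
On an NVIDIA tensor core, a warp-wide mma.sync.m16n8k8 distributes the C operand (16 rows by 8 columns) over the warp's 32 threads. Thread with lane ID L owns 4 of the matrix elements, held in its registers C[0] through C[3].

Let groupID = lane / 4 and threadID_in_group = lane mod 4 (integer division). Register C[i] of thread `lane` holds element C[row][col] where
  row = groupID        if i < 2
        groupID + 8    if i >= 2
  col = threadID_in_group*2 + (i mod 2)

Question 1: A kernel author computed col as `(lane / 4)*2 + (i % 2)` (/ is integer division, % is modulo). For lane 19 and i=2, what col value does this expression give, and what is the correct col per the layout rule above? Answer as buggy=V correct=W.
buggy=8 correct=6

`(lane / 4)*2 + (i % 2)`[19,2]⇒8
L=19⇒gr=19>>2=4, th=19&3=3
[2]⇒row 4+8=12  col 3·2+0=6
col: 8 vs 6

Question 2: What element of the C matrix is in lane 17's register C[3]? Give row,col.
L=17->gid=17>>2=4, tid=17&3=1
[3]->row 4+8=12  col 1·2+1=3

12,3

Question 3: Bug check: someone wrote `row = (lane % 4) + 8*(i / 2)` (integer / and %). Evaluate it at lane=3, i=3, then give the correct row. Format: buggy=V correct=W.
buggy=11 correct=8

`(lane % 4) + 8*(i / 2)`[3,3]⇒11
lane 3⇒3/4=0, 3 mod 4=3
i=3  r:0+8⇒8  c:2·3+1⇒7
row: 11 vs 8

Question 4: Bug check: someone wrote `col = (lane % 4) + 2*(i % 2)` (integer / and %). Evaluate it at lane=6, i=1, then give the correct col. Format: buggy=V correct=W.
`(lane % 4) + 2*(i % 2)`[6,1]⇒4
lane 6⇒6/4=1, 6 mod 4=2
i=1  r:1+0⇒1  c:2·2+1⇒5
col: 4 vs 5

buggy=4 correct=5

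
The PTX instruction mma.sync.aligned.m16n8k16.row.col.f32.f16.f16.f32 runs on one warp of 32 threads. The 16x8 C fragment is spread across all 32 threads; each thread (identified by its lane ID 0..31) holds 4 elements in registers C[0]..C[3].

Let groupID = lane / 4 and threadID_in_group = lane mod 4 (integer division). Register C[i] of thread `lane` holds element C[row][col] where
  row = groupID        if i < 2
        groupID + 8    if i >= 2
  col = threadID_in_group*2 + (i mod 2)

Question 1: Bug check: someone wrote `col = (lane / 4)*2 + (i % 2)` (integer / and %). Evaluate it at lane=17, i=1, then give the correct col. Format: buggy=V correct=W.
`(lane / 4)*2 + (i % 2)`[17,1]->9
17: gid=4,tid=1
[1] (4+0,1*2+1) = (4,3)
col: 9 vs 3

buggy=9 correct=3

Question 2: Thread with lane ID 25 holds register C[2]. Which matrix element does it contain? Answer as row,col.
lane 25: gr=6 (25/4), th=1 (25%4)
i=2: r=6+8=14, c=1*2+0=2

14,2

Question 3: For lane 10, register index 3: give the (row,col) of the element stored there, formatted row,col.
lane 10->10/4=2, 10 mod 4=2
i=3  r:2+8->10  c:2·2+1->5

10,5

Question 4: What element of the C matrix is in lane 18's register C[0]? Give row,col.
4,4

lane 18->18/4=4, 18 mod 4=2
i=0  r:4+0->4  c:2·2+0->4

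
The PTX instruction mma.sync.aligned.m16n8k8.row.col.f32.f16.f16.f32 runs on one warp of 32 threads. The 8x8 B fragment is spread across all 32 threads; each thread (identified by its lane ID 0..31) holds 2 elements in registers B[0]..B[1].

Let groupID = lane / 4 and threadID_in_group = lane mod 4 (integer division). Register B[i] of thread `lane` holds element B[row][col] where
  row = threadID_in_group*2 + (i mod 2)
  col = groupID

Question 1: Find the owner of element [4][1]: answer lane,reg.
c=1⇒gr=1  r=4⇒th=2,odd=0
L=1*4+2=6  i=0=0

6,0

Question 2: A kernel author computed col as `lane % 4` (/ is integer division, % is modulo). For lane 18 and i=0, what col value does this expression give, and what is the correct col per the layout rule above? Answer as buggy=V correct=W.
buggy=2 correct=4

`lane % 4`[18,0]->2
18: g=4,t=2
[0] (2*2+0,4) = (4,4)
col: 2 vs 4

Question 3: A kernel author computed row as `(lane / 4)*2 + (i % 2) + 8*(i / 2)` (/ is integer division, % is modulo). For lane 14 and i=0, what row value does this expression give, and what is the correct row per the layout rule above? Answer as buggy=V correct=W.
buggy=6 correct=4

`(lane / 4)*2 + (i % 2) + 8*(i / 2)`[14,0]⇒6
L=14⇒gr=14>>2=3, th=14&3=2
[0]⇒row 2·2+0=4  col gr=3
row: 6 vs 4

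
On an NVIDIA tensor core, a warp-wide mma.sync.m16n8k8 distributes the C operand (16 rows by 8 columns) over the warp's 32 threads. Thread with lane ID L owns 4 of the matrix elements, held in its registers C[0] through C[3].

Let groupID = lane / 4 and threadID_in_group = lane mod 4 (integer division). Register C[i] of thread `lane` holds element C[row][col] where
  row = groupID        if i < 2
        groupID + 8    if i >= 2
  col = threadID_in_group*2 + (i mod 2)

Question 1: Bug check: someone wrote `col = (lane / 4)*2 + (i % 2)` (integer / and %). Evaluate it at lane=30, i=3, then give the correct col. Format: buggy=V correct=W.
buggy=15 correct=5

`(lane / 4)*2 + (i % 2)`[30,3]=>15
lane 30: grp=7 (30/4), tig=2 (30%4)
i=3: r=7+8=15, c=2*2+1=5
col: 15 vs 5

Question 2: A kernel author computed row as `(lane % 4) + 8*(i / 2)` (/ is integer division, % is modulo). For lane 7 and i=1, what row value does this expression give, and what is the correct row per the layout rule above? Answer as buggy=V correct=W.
buggy=3 correct=1

`(lane % 4) + 8*(i / 2)`[7,1]→3
L=7→G=7>>2=1, T=7&3=3
[1]→row 1+0=1  col 3·2+1=7
row: 3 vs 1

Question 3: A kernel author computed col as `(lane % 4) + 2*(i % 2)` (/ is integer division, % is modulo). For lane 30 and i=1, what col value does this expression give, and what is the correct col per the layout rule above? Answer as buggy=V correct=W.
`(lane % 4) + 2*(i % 2)`[30,1]->4
lane 30: g=7 (30/4), t=2 (30%4)
i=1: r=7+0=7, c=2*2+1=5
col: 4 vs 5

buggy=4 correct=5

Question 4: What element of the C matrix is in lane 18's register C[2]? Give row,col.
12,4

lane 18=>18/4=4, 18 mod 4=2
i=2  r:4+8=>12  c:2·2+0=>4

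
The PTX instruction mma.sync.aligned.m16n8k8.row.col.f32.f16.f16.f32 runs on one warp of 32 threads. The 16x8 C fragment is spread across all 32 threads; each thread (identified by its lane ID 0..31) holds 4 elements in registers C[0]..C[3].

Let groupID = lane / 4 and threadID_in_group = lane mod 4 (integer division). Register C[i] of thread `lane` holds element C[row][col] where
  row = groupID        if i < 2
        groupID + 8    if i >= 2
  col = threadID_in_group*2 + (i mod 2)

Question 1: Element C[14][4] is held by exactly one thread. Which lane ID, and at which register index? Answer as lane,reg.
r:14=>grp=6,rB=1  c:4=>tig=2,lo=0
L=6*4+2=26  i=1*2+0=2

26,2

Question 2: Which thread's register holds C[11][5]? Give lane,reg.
14,3

r=11⇒gr=3,Rb=1  c=5⇒th=2,odd=1
L=3*4+2=14  i=1*2+1=3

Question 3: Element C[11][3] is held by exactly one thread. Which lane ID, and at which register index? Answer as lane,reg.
13,3

r:11=>grp=3,rB=1  c:3=>tig=1,lo=1
L=3*4+1=13  i=1*2+1=3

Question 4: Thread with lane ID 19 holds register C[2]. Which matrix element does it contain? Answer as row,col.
19: g=4,t=3
[2] (4+8,3*2+0) = (12,6)

12,6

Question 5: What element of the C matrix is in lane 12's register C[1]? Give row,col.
3,1

lane 12: gr=3 (12/4), th=0 (12%4)
i=1: r=3+0=3, c=0*2+1=1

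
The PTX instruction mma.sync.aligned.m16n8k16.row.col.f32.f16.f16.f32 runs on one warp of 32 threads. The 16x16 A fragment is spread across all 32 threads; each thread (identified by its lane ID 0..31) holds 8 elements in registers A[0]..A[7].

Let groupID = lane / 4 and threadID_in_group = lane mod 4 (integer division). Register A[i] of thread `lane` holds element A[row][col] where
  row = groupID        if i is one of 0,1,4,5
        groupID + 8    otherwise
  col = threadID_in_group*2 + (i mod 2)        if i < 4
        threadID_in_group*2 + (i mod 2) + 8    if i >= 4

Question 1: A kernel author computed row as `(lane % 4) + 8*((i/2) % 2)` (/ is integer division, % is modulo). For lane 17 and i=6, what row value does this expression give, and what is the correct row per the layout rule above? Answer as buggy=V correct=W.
buggy=9 correct=12

`(lane % 4) + 8*((i/2) % 2)`[17,6]->9
17: g=4,t=1
[6] (4+8,1*2+0+8) = (12,10)
row: 9 vs 12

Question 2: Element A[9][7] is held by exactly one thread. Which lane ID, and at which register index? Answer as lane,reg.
7,3

r=9->g=1,rb=1  c=7->cb=0,t=3,b0=1
L=1*4+3=7  i=0*4+1*2+1=3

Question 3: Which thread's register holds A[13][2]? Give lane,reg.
21,2

r: 13->gid=5,r8=1  c: 2->c8=0,tid=1,i&1=0
L=5*4+1=21  i=0*4+1*2+0=2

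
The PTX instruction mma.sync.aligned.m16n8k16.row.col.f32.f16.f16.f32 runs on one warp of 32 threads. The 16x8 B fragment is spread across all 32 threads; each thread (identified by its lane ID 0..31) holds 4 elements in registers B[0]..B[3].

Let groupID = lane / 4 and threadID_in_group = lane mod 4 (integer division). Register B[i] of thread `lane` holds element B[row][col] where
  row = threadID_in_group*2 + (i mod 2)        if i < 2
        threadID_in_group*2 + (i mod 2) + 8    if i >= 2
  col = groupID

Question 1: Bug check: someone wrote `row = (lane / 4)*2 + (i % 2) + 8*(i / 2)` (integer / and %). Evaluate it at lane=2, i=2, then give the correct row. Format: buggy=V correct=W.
`(lane / 4)*2 + (i % 2) + 8*(i / 2)`[2,2]→8
L=2→G=2>>2=0, T=2&3=2
[2]→row 2·2+0+8=12  col G=0
row: 8 vs 12

buggy=8 correct=12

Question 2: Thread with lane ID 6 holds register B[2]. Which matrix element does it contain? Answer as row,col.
12,1

lane 6→6/4=1, 6 mod 4=2
i=2  r:2·2+0+8→12  c:1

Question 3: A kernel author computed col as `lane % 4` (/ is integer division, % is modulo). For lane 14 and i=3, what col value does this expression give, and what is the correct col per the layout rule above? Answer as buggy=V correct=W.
`lane % 4`[14,3]=>2
lane 14: grp=3 (14/4), tig=2 (14%4)
i=3: r=2*2+1+8=13, c=grp=3
col: 2 vs 3

buggy=2 correct=3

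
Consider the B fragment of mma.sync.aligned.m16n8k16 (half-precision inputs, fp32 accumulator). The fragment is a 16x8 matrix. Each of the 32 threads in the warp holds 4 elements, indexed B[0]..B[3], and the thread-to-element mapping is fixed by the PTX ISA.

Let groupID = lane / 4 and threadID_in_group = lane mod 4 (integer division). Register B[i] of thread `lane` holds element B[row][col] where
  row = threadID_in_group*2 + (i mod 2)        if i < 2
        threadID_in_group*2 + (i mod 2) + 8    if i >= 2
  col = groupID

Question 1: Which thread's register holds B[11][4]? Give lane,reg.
c: 4->gid=4  r: 11->r8=1,tid=1,i&1=1
L=4*4+1=17  i=1*2+1=3

17,3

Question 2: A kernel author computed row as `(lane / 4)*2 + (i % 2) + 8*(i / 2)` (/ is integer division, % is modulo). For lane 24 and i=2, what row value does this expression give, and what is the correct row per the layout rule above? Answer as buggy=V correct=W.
`(lane / 4)*2 + (i % 2) + 8*(i / 2)`[24,2]=>20
L=24=>grp=24>>2=6, tig=24&3=0
[2]=>row 0·2+0+8=8  col grp=6
row: 20 vs 8

buggy=20 correct=8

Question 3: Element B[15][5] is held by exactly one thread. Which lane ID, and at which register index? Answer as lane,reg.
23,3

c: 5->gid=5  r: 15->r8=1,tid=3,i&1=1
L=5*4+3=23  i=1*2+1=3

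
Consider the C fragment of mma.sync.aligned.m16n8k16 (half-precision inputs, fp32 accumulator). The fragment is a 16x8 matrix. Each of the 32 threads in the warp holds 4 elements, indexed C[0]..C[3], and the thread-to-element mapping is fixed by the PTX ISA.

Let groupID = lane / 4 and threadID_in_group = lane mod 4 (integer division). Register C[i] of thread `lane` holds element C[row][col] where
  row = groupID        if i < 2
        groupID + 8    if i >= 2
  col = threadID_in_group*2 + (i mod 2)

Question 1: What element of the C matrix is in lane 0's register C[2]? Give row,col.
8,0

0: gid=0,tid=0
[2] (0+8,0*2+0) = (8,0)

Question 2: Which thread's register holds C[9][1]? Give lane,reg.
4,3

r:9=>grp=1,rB=1  c:1=>tig=0,lo=1
L=1*4+0=4  i=1*2+1=3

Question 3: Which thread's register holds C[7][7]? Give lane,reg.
r:7=>grp=7,rB=0  c:7=>tig=3,lo=1
L=7*4+3=31  i=0*2+1=1

31,1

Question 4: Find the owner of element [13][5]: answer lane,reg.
22,3

r=13→G=5,rhi=1  c=5→T=2,p=1
L=5*4+2=22  i=1*2+1=3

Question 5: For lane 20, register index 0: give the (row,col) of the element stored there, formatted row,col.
lane 20=>20/4=5, 20 mod 4=0
i=0  r:5+0=>5  c:2·0+0=>0

5,0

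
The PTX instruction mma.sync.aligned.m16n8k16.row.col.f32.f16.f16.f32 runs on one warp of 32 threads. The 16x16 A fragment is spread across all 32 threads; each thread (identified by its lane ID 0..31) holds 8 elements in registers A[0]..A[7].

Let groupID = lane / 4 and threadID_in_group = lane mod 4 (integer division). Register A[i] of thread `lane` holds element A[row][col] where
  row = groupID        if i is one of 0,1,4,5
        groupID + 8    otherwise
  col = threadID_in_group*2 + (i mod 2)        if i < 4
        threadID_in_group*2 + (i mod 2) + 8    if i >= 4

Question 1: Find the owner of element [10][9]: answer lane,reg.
8,7

r=10→G=2,rhi=1  c=9→chi=1,T=0,p=1
L=2*4+0=8  i=1*4+1*2+1=7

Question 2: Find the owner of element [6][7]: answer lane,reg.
27,1

r=6->g=6,rb=0  c=7->cb=0,t=3,b0=1
L=6*4+3=27  i=0*4+0*2+1=1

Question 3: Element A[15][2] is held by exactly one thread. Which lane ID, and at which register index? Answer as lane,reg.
29,2

r=15→G=7,rhi=1  c=2→chi=0,T=1,p=0
L=7*4+1=29  i=0*4+1*2+0=2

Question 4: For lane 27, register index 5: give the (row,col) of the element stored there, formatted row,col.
6,15

lane 27=>27/4=6, 27 mod 4=3
i=5  r:6+0=>6  c:2·3+1+8=>15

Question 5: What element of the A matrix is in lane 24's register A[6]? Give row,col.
L=24->g=24>>2=6, t=24&3=0
[6]->row 6+8=14  col 0·2+0+8=8

14,8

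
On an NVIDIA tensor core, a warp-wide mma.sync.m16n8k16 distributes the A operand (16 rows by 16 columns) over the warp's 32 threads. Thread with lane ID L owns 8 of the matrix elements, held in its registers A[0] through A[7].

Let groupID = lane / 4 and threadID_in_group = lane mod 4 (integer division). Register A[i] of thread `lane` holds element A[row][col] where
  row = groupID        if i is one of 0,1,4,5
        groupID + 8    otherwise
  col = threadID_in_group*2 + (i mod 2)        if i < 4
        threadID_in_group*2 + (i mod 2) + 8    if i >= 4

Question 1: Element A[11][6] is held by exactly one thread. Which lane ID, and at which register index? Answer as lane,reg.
15,2

r=11⇒gr=3,Rb=1  c=6⇒Cb=0,th=3,odd=0
L=3*4+3=15  i=0*4+1*2+0=2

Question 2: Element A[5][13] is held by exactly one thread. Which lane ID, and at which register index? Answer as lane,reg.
22,5

r: 5->gid=5,r8=0  c: 13->c8=1,tid=2,i&1=1
L=5*4+2=22  i=1*4+0*2+1=5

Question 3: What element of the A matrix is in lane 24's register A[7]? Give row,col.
14,9

lane 24=>24/4=6, 24 mod 4=0
i=7  r:6+8=>14  c:2·0+1+8=>9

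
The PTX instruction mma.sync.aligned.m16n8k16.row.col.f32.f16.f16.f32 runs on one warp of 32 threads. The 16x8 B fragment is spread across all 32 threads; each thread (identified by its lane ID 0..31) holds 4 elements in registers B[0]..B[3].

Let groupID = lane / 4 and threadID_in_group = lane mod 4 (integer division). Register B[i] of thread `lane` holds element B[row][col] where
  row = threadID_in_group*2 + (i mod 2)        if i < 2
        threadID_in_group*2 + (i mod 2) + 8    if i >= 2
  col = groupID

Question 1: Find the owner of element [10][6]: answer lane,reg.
25,2

c: 6->gid=6  r: 10->r8=1,tid=1,i&1=0
L=6*4+1=25  i=1*2+0=2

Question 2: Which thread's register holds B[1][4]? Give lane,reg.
16,1

c=4⇒gr=4  r=1⇒Rb=0,th=0,odd=1
L=4*4+0=16  i=0*2+1=1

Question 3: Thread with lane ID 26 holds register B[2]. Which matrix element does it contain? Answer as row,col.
12,6

lane 26->26/4=6, 26 mod 4=2
i=2  r:2·2+0+8->12  c:6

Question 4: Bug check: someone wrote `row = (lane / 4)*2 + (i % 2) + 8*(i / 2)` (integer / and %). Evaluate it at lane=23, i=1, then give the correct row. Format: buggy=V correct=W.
buggy=11 correct=7

`(lane / 4)*2 + (i % 2) + 8*(i / 2)`[23,1]→11
lane 23→23/4=5, 23 mod 4=3
i=1  r:2·3+1+0→7  c:5
row: 11 vs 7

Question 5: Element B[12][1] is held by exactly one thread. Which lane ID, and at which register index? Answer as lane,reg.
c=1⇒gr=1  r=12⇒Rb=1,th=2,odd=0
L=1*4+2=6  i=1*2+0=2

6,2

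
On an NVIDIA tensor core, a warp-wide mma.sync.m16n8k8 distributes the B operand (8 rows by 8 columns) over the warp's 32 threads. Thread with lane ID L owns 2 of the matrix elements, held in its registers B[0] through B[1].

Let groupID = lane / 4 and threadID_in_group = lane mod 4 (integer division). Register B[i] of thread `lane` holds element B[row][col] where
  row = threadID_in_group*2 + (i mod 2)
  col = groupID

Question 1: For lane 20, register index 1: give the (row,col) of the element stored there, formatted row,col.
1,5

L=20→G=20>>2=5, T=20&3=0
[1]→row 0·2+1=1  col G=5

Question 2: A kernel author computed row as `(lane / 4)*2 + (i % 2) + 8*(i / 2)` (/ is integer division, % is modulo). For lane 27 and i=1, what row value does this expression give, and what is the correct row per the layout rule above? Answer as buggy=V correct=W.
`(lane / 4)*2 + (i % 2) + 8*(i / 2)`[27,1]->13
lane 27->27/4=6, 27 mod 4=3
i=1  r:2·3+1->7  c:6
row: 13 vs 7

buggy=13 correct=7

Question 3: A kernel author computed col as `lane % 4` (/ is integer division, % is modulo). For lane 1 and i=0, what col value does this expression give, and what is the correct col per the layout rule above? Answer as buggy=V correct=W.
buggy=1 correct=0

`lane % 4`[1,0]=>1
1: grp=0,tig=1
[0] (1*2+0,0) = (2,0)
col: 1 vs 0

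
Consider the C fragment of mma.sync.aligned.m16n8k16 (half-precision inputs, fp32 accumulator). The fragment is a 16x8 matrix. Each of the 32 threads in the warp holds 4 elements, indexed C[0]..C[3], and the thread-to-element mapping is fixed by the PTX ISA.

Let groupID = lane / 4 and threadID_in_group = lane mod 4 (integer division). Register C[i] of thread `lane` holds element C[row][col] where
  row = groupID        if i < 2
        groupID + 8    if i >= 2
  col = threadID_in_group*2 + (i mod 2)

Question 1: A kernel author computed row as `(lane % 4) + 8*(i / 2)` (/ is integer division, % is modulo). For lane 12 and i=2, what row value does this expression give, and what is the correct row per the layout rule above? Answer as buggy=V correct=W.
`(lane % 4) + 8*(i / 2)`[12,2]->8
lane 12: g=3 (12/4), t=0 (12%4)
i=2: r=3+8=11, c=0*2+0=0
row: 8 vs 11

buggy=8 correct=11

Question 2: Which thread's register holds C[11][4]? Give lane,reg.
14,2

r=11⇒gr=3,Rb=1  c=4⇒th=2,odd=0
L=3*4+2=14  i=1*2+0=2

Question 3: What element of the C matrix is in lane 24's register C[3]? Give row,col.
14,1

L=24=>grp=24>>2=6, tig=24&3=0
[3]=>row 6+8=14  col 0·2+1=1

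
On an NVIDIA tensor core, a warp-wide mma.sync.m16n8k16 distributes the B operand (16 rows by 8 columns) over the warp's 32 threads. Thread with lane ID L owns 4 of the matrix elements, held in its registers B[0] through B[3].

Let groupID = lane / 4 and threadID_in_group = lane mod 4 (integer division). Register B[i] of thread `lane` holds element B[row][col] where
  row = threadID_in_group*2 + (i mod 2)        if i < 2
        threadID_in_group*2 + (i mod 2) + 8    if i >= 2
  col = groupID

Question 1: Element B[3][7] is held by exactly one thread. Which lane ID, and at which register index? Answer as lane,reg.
29,1

c=7→G=7  r=3→rhi=0,T=1,p=1
L=7*4+1=29  i=0*2+1=1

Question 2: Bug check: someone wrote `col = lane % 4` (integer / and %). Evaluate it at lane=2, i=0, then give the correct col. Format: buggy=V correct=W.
buggy=2 correct=0

`lane % 4`[2,0]=>2
lane 2=>2/4=0, 2 mod 4=2
i=0  r:2·2+0+0=>4  c:0
col: 2 vs 0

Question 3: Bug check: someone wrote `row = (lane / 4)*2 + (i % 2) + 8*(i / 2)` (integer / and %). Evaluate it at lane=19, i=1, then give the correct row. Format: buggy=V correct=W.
`(lane / 4)*2 + (i % 2) + 8*(i / 2)`[19,1]⇒9
19: gr=4,th=3
[1] (3*2+1+0,4) = (7,4)
row: 9 vs 7

buggy=9 correct=7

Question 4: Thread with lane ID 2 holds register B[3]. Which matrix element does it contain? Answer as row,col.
lane 2: gr=0 (2/4), th=2 (2%4)
i=3: r=2*2+1+8=13, c=gr=0

13,0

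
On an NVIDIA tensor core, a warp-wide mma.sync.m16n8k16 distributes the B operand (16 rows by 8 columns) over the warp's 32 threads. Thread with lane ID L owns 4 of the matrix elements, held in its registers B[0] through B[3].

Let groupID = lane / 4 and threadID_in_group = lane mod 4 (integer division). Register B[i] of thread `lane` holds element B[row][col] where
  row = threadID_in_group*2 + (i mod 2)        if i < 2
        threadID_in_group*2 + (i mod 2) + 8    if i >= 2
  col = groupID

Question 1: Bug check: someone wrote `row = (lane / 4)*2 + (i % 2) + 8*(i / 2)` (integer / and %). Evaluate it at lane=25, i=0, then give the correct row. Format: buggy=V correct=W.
buggy=12 correct=2

`(lane / 4)*2 + (i % 2) + 8*(i / 2)`[25,0]→12
25: G=6,T=1
[0] (1*2+0+0,6) = (2,6)
row: 12 vs 2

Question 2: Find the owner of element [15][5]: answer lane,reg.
c:5=>grp=5  r:15=>rB=1,tig=3,lo=1
L=5*4+3=23  i=1*2+1=3

23,3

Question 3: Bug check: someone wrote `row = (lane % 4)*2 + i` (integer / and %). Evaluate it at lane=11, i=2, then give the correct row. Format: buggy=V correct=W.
buggy=8 correct=14

`(lane % 4)*2 + i`[11,2]->8
L=11->g=11>>2=2, t=11&3=3
[2]->row 3·2+0+8=14  col g=2
row: 8 vs 14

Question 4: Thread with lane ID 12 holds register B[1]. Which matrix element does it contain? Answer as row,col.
1,3

lane 12: grp=3 (12/4), tig=0 (12%4)
i=1: r=0*2+1+0=1, c=grp=3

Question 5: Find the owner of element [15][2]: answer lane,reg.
c=2->g=2  r=15->rb=1,t=3,b0=1
L=2*4+3=11  i=1*2+1=3

11,3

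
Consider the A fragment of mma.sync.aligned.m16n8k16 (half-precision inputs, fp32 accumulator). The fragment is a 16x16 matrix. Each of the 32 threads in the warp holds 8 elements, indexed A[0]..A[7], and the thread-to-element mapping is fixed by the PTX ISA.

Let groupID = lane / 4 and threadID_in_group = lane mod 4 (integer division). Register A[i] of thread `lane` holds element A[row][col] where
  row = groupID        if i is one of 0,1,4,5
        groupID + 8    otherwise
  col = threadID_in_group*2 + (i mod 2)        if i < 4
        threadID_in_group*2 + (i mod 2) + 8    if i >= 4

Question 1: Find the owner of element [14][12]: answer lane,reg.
r=14⇒gr=6,Rb=1  c=12⇒Cb=1,th=2,odd=0
L=6*4+2=26  i=1*4+1*2+0=6

26,6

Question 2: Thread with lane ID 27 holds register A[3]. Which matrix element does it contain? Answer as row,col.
27: gid=6,tid=3
[3] (6+8,3*2+1+0) = (14,7)

14,7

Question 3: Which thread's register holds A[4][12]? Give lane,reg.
r=4->g=4,rb=0  c=12->cb=1,t=2,b0=0
L=4*4+2=18  i=1*4+0*2+0=4

18,4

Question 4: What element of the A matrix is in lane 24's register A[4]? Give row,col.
6,8

24: gid=6,tid=0
[4] (6+0,0*2+0+8) = (6,8)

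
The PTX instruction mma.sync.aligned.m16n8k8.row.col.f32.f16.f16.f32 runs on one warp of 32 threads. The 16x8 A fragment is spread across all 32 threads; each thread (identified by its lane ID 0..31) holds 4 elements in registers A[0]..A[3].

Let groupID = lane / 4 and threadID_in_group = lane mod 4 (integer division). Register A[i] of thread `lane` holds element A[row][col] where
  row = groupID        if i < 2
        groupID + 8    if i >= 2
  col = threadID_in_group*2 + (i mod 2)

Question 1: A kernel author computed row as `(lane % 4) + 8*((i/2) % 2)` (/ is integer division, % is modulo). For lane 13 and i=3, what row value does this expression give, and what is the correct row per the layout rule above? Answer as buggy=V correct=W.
`(lane % 4) + 8*((i/2) % 2)`[13,3]→9
lane 13: G=3 (13/4), T=1 (13%4)
i=3: r=3+8=11, c=1*2+1=3
row: 9 vs 11

buggy=9 correct=11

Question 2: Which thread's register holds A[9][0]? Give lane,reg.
4,2

r=9→G=1,rhi=1  c=0→T=0,p=0
L=1*4+0=4  i=1*2+0=2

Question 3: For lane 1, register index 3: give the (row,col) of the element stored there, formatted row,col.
lane 1→1/4=0, 1 mod 4=1
i=3  r:0+8→8  c:2·1+1→3

8,3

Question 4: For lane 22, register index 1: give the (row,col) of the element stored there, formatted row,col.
5,5

lane 22->22/4=5, 22 mod 4=2
i=1  r:5+0->5  c:2·2+1->5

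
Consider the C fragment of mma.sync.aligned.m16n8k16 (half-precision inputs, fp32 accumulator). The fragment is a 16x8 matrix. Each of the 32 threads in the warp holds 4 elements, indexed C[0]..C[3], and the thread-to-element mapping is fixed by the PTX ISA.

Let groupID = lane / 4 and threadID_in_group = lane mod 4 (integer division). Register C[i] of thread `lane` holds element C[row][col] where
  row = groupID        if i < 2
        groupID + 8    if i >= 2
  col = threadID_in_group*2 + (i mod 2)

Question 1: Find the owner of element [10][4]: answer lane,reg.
10,2

r=10->g=2,rb=1  c=4->t=2,b0=0
L=2*4+2=10  i=1*2+0=2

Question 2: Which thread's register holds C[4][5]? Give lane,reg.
r:4=>grp=4,rB=0  c:5=>tig=2,lo=1
L=4*4+2=18  i=0*2+1=1

18,1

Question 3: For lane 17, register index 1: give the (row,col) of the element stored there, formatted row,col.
lane 17: G=4 (17/4), T=1 (17%4)
i=1: r=4+0=4, c=1*2+1=3

4,3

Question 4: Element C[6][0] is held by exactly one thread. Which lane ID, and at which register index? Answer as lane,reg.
24,0

r=6→G=6,rhi=0  c=0→T=0,p=0
L=6*4+0=24  i=0*2+0=0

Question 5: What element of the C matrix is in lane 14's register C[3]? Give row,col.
11,5

14: grp=3,tig=2
[3] (3+8,2*2+1) = (11,5)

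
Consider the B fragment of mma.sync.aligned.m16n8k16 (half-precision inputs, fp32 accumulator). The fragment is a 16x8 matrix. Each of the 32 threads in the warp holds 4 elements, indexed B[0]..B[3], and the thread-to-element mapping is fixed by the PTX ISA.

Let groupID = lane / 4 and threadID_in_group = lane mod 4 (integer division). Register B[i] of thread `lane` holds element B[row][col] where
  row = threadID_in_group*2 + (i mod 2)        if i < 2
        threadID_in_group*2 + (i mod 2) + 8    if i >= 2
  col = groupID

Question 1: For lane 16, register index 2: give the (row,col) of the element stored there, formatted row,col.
8,4

lane 16: gr=4 (16/4), th=0 (16%4)
i=2: r=0*2+0+8=8, c=gr=4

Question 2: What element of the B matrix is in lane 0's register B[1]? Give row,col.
1,0

lane 0: gid=0 (0/4), tid=0 (0%4)
i=1: r=0*2+1+0=1, c=gid=0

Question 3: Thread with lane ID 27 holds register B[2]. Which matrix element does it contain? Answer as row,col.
lane 27: G=6 (27/4), T=3 (27%4)
i=2: r=3*2+0+8=14, c=G=6

14,6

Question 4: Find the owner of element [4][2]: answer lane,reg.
c=2->g=2  r=4->rb=0,t=2,b0=0
L=2*4+2=10  i=0*2+0=0

10,0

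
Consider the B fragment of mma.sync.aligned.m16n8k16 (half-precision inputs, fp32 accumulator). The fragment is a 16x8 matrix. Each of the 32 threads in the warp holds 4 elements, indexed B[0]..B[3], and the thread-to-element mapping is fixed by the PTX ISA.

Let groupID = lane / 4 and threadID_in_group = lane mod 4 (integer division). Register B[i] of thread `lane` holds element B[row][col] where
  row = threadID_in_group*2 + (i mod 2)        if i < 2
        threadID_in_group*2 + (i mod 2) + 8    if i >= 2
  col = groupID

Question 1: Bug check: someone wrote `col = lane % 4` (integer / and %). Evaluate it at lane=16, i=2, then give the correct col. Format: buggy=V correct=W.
`lane % 4`[16,2]→0
lane 16: G=4 (16/4), T=0 (16%4)
i=2: r=0*2+0+8=8, c=G=4
col: 0 vs 4

buggy=0 correct=4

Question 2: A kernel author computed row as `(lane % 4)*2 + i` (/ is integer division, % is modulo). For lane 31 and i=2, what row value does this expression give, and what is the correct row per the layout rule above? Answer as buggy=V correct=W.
`(lane % 4)*2 + i`[31,2]=>8
31: grp=7,tig=3
[2] (3*2+0+8,7) = (14,7)
row: 8 vs 14

buggy=8 correct=14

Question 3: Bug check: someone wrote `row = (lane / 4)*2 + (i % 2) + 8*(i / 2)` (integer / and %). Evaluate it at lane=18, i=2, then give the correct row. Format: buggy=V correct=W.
`(lane / 4)*2 + (i % 2) + 8*(i / 2)`[18,2]->16
18: g=4,t=2
[2] (2*2+0+8,4) = (12,4)
row: 16 vs 12

buggy=16 correct=12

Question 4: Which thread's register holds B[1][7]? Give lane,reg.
28,1

c: 7->gid=7  r: 1->r8=0,tid=0,i&1=1
L=7*4+0=28  i=0*2+1=1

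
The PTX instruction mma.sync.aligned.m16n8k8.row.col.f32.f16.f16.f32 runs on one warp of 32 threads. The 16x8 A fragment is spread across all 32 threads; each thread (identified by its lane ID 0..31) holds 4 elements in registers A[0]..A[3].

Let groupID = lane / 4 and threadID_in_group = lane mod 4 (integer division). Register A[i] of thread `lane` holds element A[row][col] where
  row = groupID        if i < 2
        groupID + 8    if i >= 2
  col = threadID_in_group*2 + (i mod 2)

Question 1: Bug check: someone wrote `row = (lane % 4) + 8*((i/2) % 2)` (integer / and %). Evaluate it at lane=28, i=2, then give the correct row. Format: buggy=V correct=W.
`(lane % 4) + 8*((i/2) % 2)`[28,2]→8
L=28→G=28>>2=7, T=28&3=0
[2]→row 7+8=15  col 0·2+0=0
row: 8 vs 15

buggy=8 correct=15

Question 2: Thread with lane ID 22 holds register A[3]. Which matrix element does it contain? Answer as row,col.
13,5

lane 22: gr=5 (22/4), th=2 (22%4)
i=3: r=5+8=13, c=2*2+1=5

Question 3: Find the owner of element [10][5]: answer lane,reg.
r=10→G=2,rhi=1  c=5→T=2,p=1
L=2*4+2=10  i=1*2+1=3

10,3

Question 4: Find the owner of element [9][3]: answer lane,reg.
r=9→G=1,rhi=1  c=3→T=1,p=1
L=1*4+1=5  i=1*2+1=3

5,3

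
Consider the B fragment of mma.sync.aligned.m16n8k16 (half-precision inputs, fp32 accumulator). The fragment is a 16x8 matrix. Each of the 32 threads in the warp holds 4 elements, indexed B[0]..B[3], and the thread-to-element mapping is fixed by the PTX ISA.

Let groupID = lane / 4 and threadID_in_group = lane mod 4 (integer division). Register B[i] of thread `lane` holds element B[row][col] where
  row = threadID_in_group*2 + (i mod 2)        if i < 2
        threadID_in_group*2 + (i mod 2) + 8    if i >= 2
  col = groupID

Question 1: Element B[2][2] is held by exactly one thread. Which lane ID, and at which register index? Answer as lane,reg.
9,0

c=2->g=2  r=2->rb=0,t=1,b0=0
L=2*4+1=9  i=0*2+0=0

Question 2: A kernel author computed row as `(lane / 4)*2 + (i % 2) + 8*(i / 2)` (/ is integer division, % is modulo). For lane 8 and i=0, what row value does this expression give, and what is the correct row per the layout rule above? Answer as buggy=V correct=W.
`(lane / 4)*2 + (i % 2) + 8*(i / 2)`[8,0]→4
8: G=2,T=0
[0] (0*2+0+0,2) = (0,2)
row: 4 vs 0

buggy=4 correct=0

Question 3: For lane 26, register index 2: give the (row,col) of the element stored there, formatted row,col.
12,6

lane 26: gid=6 (26/4), tid=2 (26%4)
i=2: r=2*2+0+8=12, c=gid=6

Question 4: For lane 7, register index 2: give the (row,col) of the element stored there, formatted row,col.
14,1

L=7→G=7>>2=1, T=7&3=3
[2]→row 3·2+0+8=14  col G=1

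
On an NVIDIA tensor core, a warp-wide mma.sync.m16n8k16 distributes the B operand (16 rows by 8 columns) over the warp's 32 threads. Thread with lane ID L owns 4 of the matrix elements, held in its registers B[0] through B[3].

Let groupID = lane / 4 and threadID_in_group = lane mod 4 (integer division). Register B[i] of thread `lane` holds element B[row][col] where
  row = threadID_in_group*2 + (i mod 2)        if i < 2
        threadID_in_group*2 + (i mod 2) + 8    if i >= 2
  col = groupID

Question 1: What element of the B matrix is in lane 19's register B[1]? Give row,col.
7,4

lane 19: G=4 (19/4), T=3 (19%4)
i=1: r=3*2+1+0=7, c=G=4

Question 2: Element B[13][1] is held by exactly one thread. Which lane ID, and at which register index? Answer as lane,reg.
c=1⇒gr=1  r=13⇒Rb=1,th=2,odd=1
L=1*4+2=6  i=1*2+1=3

6,3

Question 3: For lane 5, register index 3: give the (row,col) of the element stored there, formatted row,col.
11,1

5: grp=1,tig=1
[3] (1*2+1+8,1) = (11,1)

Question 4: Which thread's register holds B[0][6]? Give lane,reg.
24,0

c=6→G=6  r=0→rhi=0,T=0,p=0
L=6*4+0=24  i=0*2+0=0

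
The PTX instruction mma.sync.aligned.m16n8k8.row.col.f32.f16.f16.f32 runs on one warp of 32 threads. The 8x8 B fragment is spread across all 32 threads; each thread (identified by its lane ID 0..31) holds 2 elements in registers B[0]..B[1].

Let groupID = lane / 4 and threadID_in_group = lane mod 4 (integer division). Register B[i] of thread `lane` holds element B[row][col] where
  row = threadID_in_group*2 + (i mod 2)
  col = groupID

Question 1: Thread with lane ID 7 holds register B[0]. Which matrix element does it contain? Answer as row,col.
7: G=1,T=3
[0] (3*2+0,1) = (6,1)

6,1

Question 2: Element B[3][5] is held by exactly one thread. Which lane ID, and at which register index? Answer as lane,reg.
c=5→G=5  r=3→T=1,p=1
L=5*4+1=21  i=1=1

21,1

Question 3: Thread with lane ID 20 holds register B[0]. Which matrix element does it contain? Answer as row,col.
20: gr=5,th=0
[0] (0*2+0,5) = (0,5)

0,5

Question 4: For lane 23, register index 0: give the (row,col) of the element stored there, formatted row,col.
L=23⇒gr=23>>2=5, th=23&3=3
[0]⇒row 3·2+0=6  col gr=5

6,5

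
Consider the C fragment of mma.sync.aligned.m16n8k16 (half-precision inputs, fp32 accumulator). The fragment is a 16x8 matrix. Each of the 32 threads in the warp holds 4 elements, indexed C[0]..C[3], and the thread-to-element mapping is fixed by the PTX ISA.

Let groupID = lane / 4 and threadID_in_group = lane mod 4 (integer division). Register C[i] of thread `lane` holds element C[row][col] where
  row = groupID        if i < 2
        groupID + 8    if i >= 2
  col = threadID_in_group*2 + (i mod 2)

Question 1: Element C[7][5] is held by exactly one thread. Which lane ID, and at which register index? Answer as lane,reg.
30,1

r: 7->gid=7,r8=0  c: 5->tid=2,i&1=1
L=7*4+2=30  i=0*2+1=1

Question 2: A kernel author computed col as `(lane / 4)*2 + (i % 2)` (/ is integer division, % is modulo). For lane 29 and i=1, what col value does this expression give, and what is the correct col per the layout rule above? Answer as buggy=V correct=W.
`(lane / 4)*2 + (i % 2)`[29,1]->15
29: g=7,t=1
[1] (7+0,1*2+1) = (7,3)
col: 15 vs 3

buggy=15 correct=3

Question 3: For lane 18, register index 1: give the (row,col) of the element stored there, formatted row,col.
18: g=4,t=2
[1] (4+0,2*2+1) = (4,5)

4,5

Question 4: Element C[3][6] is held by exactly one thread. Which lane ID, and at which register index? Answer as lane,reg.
15,0

r=3->g=3,rb=0  c=6->t=3,b0=0
L=3*4+3=15  i=0*2+0=0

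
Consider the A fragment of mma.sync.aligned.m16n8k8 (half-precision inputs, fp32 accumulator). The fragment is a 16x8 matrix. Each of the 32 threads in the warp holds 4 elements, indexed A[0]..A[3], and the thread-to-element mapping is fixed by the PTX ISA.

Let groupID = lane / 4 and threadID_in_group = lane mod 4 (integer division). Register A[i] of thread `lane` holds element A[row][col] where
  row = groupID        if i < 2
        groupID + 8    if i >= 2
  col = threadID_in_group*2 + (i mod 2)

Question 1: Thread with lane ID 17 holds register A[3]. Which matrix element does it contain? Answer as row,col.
L=17->gid=17>>2=4, tid=17&3=1
[3]->row 4+8=12  col 1·2+1=3

12,3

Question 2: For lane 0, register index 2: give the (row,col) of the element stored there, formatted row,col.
lane 0: grp=0 (0/4), tig=0 (0%4)
i=2: r=0+8=8, c=0*2+0=0

8,0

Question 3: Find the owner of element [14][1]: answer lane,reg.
24,3

r: 14->gid=6,r8=1  c: 1->tid=0,i&1=1
L=6*4+0=24  i=1*2+1=3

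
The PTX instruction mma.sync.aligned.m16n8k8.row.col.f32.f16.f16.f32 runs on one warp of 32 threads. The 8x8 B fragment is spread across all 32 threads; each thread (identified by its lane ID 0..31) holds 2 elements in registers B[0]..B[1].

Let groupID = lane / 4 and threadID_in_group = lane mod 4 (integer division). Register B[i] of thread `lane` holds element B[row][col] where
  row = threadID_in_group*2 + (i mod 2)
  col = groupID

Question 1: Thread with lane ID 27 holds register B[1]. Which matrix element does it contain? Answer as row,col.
lane 27⇒27/4=6, 27 mod 4=3
i=1  r:2·3+1⇒7  c:6

7,6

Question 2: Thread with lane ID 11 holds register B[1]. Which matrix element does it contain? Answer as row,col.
7,2

lane 11->11/4=2, 11 mod 4=3
i=1  r:2·3+1->7  c:2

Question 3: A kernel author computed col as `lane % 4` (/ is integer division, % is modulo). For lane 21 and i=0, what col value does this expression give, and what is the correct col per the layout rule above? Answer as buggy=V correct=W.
`lane % 4`[21,0]->1
L=21->g=21>>2=5, t=21&3=1
[0]->row 1·2+0=2  col g=5
col: 1 vs 5

buggy=1 correct=5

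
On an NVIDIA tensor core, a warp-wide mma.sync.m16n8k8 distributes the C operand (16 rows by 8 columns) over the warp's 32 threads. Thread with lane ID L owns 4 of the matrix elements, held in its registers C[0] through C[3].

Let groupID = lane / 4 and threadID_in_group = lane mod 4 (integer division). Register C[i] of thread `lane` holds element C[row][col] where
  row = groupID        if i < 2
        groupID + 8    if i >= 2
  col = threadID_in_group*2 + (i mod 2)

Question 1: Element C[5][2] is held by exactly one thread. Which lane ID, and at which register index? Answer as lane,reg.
21,0

r:5=>grp=5,rB=0  c:2=>tig=1,lo=0
L=5*4+1=21  i=0*2+0=0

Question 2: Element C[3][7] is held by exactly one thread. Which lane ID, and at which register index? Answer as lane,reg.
15,1

r:3=>grp=3,rB=0  c:7=>tig=3,lo=1
L=3*4+3=15  i=0*2+1=1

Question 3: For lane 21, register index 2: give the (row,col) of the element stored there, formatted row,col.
L=21->g=21>>2=5, t=21&3=1
[2]->row 5+8=13  col 1·2+0=2

13,2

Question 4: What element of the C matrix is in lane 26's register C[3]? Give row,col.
14,5

lane 26⇒26/4=6, 26 mod 4=2
i=3  r:6+8⇒14  c:2·2+1⇒5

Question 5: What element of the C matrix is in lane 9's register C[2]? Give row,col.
L=9→G=9>>2=2, T=9&3=1
[2]→row 2+8=10  col 1·2+0=2

10,2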